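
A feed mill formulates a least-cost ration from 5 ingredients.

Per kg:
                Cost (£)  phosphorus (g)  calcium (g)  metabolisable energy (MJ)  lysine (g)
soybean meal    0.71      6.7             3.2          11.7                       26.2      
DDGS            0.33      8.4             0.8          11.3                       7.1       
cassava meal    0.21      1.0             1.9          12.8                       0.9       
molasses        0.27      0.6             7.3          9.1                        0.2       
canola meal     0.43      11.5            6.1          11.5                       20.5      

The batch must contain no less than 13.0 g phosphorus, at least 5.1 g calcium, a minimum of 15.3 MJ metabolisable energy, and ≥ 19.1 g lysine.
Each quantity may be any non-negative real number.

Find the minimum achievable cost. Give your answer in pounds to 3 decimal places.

Let x1 = kg of soybean meal, x2 = kg of DDGS, x3 = kg of cassava meal, x4 = kg of molasses, x5 = kg of canola meal.
min 0.71x1 + 0.33x2 + 0.21x3 + 0.27x4 + 0.43x5 s.t.:
  6.7x1 + 8.4x2 + 1x3 + 0.6x4 + 11.5x5 ≥ 13   (phosphorus)
  3.2x1 + 0.8x2 + 1.9x3 + 7.3x4 + 6.1x5 ≥ 5.1   (calcium)
  11.7x1 + 11.3x2 + 12.8x3 + 9.1x4 + 11.5x5 ≥ 15.3   (metabolisable energy)
  26.2x1 + 7.1x2 + 0.9x3 + 0.2x4 + 20.5x5 ≥ 19.1   (lysine)
  x1, x2, x3, x4, x5 ≥ 0.
The cheapest feasible vertex uses only DDGS, cassava meal, canola meal; soybean meal, molasses are not used. Binding constraints: phosphorus, metabolisable energy, lysine.
That vertex is x2 = 0.5096, x3 = 0.06968, x5 = 0.7522.
Hence cost = 0.33·0.5096 + 0.21·0.06968 + 0.43·0.7522 = £0.50625.

£0.506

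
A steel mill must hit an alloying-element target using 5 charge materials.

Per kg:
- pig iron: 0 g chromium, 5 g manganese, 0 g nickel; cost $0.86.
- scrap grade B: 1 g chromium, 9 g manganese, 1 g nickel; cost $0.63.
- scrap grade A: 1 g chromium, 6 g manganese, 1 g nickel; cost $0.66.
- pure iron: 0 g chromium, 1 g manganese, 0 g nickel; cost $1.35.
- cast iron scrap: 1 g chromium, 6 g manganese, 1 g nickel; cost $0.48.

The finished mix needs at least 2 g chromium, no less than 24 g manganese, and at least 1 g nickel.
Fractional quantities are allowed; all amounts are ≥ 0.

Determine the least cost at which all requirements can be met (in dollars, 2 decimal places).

$1.68

This is a linear program. Let x1 = kg of pig iron, x2 = kg of scrap grade B, x3 = kg of scrap grade A, x4 = kg of pure iron, x5 = kg of cast iron scrap.
Minimise 0.86x1 + 0.63x2 + 0.66x3 + 1.35x4 + 0.48x5 s.t.:
  1x2 + 1x3 + 1x5 ≥ 2   (chromium)
  5x1 + 9x2 + 6x3 + 1x4 + 6x5 ≥ 24   (manganese)
  1x2 + 1x3 + 1x5 ≥ 1   (nickel)
  x1, x2, x3, x4, x5 ≥ 0.
The minimum-cost mix takes nothing from pig iron, scrap grade A, pure iron, cast iron scrap — only scrap grade B. Binding constraint: manganese.
Optimal quantities: scrap grade B = 2.667 kg.
Objective = 0.63·2.667 = 1.6802.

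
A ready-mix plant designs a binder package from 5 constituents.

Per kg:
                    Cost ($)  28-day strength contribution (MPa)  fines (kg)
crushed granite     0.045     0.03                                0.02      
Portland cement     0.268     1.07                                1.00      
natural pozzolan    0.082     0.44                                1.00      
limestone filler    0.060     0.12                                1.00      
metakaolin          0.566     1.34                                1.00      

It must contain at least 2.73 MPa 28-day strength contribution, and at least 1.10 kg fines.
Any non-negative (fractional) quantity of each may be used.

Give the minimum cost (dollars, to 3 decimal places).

Let x1 = kg of crushed granite, x2 = kg of Portland cement, x3 = kg of natural pozzolan, x4 = kg of limestone filler, x5 = kg of metakaolin.
Minimise 0.045x1 + 0.268x2 + 0.082x3 + 0.06x4 + 0.566x5 subject to:
  0.03x1 + 1.07x2 + 0.44x3 + 0.12x4 + 1.34x5 ≥ 2.73   (28-day strength contribution)
  0.02x1 + 1x2 + 1x3 + 1x4 + 1x5 ≥ 1.1   (fines)
  x1, x2, x3, x4, x5 ≥ 0.
The minimum-cost mix takes nothing from crushed granite, Portland cement, limestone filler, metakaolin — only natural pozzolan. There the 28-day strength contribution constraint is tight.
Optimal quantities: natural pozzolan = 6.205 kg.
Cost = 0.082·6.205 = 0.50881.

$0.509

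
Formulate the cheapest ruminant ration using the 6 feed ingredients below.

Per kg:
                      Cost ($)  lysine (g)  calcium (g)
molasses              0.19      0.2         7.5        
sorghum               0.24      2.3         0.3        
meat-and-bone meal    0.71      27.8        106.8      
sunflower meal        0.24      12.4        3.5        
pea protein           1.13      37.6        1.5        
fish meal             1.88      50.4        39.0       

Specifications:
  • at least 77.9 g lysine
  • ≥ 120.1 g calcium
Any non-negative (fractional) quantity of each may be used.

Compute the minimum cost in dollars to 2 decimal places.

$1.68

Let x1 = kg of molasses, x2 = kg of sorghum, x3 = kg of meat-and-bone meal, x4 = kg of sunflower meal, x5 = kg of pea protein, x6 = kg of fish meal.
min 0.19x1 + 0.24x2 + 0.71x3 + 0.24x4 + 1.13x5 + 1.88x6 with:
  0.2x1 + 2.3x2 + 27.8x3 + 12.4x4 + 37.6x5 + 50.4x6 ≥ 77.9   (lysine)
  7.5x1 + 0.3x2 + 106.8x3 + 3.5x4 + 1.5x5 + 39x6 ≥ 120.1   (calcium)
  x1, x2, x3, x4, x5, x6 ≥ 0.
At the optimum only meat-and-bone meal, sunflower meal are positive (molasses, sorghum, pea protein, fish meal = 0). There the lysine and calcium constraints are tight.
Solving gives x3 = 0.9915, x4 = 4.059.
Hence cost = 0.71·0.9915 + 0.24·4.059 = $1.6781.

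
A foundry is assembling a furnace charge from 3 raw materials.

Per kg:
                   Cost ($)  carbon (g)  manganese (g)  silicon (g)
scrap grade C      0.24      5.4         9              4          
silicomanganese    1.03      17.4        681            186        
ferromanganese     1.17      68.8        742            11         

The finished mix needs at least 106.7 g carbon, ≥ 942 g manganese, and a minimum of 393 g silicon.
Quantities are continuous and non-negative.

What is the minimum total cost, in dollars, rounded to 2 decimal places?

$3.32

Set it up as a linear program. Let x1 = kg of scrap grade C, x2 = kg of silicomanganese, x3 = kg of ferromanganese.
Minimize 0.24x1 + 1.03x2 + 1.17x3 s.t.:
  5.4x1 + 17.4x2 + 68.8x3 ≥ 106.7   (carbon)
  9x1 + 681x2 + 742x3 ≥ 942   (manganese)
  4x1 + 186x2 + 11x3 ≥ 393   (silicon)
  x1, x2, x3 ≥ 0.
The cheapest feasible vertex uses only silicomanganese, ferromanganese; scrap grade C is not used. Binding constraints: carbon and silicon.
Optimal quantities: silicomanganese = 2.052 kg, ferromanganese = 1.032 kg.
Total cost: 1.03·2.052 + 1.17·1.032 = 3.3210.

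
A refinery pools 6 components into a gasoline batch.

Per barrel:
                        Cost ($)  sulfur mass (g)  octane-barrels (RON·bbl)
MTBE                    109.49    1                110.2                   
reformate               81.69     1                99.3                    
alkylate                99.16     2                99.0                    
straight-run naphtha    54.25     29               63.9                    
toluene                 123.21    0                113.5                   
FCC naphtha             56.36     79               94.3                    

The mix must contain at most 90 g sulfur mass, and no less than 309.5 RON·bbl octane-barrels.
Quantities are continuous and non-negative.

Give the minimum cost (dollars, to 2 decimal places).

$231.00

Treat it as an LP. Let x1 = barrels of MTBE, x2 = barrels of reformate, x3 = barrels of alkylate, x4 = barrels of straight-run naphtha, x5 = barrels of toluene, x6 = barrels of FCC naphtha.
Minimize 109.49x1 + 81.69x2 + 99.16x3 + 54.25x4 + 123.21x5 + 56.36x6 subject to:
  1x1 + 1x2 + 2x3 + 29x4 + 79x6 ≤ 90   (sulfur mass)
  110.2x1 + 99.3x2 + 99x3 + 63.9x4 + 113.5x5 + 94.3x6 ≥ 309.5   (octane-barrels)
  x1, x2, x3, x4, x5, x6 ≥ 0.
The minimum-cost mix takes nothing from MTBE, alkylate, straight-run naphtha, toluene — only reformate, FCC naphtha. There the sulfur mass and octane-barrels constraints are tight.
Optimal quantities: reformate = 2.0597 barrels, FCC naphtha = 1.1132 barrels.
Objective = 81.69·2.0597 + 56.36·1.1132 = 230.9968.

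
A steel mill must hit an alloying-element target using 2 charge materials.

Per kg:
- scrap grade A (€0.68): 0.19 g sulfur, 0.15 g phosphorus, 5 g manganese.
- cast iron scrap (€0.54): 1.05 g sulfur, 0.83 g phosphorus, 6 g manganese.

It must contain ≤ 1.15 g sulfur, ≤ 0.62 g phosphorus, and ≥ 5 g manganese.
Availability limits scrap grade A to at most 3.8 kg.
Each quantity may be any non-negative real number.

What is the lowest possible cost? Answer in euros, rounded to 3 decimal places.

€0.480

This is a linear program. Let x1 = kg of scrap grade A, x2 = kg of cast iron scrap.
Minimise 0.68x1 + 0.54x2 with:
  0.19x1 + 1.05x2 ≤ 1.15   (sulfur)
  0.15x1 + 0.83x2 ≤ 0.62   (phosphorus)
  5x1 + 6x2 ≥ 5   (manganese)
  x1 ≤ 3.8
  x1, x2 ≥ 0.
Both inputs are positive at the optimum. Binding constraints: phosphorus and manganese.
That vertex is x1 = 0.1323, x2 = 0.7231.
Cost = 0.68·0.1323 + 0.54·0.7231 = 0.48044.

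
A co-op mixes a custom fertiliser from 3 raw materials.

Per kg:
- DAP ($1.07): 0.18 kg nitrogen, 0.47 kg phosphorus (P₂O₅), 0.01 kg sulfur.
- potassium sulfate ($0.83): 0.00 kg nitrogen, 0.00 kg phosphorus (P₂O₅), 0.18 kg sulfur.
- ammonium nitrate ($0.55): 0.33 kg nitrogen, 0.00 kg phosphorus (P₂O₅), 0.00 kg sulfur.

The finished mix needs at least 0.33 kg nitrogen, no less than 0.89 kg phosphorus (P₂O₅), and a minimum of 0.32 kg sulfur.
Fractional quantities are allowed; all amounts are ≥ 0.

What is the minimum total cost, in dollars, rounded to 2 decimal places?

$3.41

Set it up as a linear program. Let x1 = kg of DAP, x2 = kg of potassium sulfate, x3 = kg of ammonium nitrate.
Minimise 1.07x1 + 0.83x2 + 0.55x3 with:
  0.18x1 + 0.33x3 ≥ 0.33   (nitrogen)
  0.47x1 ≥ 0.89   (phosphorus (P₂O₅))
  0.01x1 + 0.18x2 ≥ 0.32   (sulfur)
  x1, x2, x3 ≥ 0.
The minimum-cost mix takes nothing from ammonium nitrate — only DAP, potassium sulfate. Binding constraints: phosphorus (P₂O₅) and sulfur.
That vertex is x1 = 1.8936, x2 = 1.6726.
Objective = 1.07·1.8936 + 0.83·1.6726 = 3.4144.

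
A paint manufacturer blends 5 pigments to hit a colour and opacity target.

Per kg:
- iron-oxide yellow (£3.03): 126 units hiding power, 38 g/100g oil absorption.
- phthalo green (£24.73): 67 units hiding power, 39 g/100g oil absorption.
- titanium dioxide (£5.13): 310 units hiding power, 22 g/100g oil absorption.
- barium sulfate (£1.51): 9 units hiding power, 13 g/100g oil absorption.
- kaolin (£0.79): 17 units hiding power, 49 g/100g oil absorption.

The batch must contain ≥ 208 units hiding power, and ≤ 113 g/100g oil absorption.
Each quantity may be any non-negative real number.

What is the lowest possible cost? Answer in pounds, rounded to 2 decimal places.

£3.44

This is a linear program. Let x1 = kg of iron-oxide yellow, x2 = kg of phthalo green, x3 = kg of titanium dioxide, x4 = kg of barium sulfate, x5 = kg of kaolin.
Minimize 3.03x1 + 24.73x2 + 5.13x3 + 1.51x4 + 0.79x5 s.t.:
  126x1 + 67x2 + 310x3 + 9x4 + 17x5 ≥ 208   (hiding power)
  38x1 + 39x2 + 22x3 + 13x4 + 49x5 ≤ 113   (oil absorption)
  x1, x2, x3, x4, x5 ≥ 0.
The optimal basis is {titanium dioxide}; iron-oxide yellow, phthalo green, barium sulfate, kaolin drop out. The hiding power requirement is met with equality.
So titanium dioxide = 0.671 kg.
Objective = 5.13·0.671 = 3.4422.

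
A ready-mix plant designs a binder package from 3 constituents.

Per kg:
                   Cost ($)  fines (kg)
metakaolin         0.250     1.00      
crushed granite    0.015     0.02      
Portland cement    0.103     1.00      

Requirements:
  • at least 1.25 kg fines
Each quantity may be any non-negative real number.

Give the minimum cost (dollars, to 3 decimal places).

$0.129

Let x1 = kg of metakaolin, x2 = kg of crushed granite, x3 = kg of Portland cement.
min 0.25x1 + 0.015x2 + 0.103x3 subject to:
  1x1 + 0.02x2 + 1x3 ≥ 1.25   (fines)
  x1, x2, x3 ≥ 0.
At the optimum only Portland cement is positive (metakaolin, crushed granite = 0). There the fines constraint is tight.
Solving gives x3 = 1.25.
Objective = 0.103·1.25 = 0.12875.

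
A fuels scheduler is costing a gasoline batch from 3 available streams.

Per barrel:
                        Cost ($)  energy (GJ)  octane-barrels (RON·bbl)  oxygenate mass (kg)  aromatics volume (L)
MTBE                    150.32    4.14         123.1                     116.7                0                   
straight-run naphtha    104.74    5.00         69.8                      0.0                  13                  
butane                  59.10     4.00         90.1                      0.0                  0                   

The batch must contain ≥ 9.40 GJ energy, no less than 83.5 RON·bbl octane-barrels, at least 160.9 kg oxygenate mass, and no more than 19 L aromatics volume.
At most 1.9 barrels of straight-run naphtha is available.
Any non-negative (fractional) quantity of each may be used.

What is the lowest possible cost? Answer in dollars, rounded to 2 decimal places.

Treat it as an LP. Let x1 = barrels of MTBE, x2 = barrels of straight-run naphtha, x3 = barrels of butane.
Minimise 150.32x1 + 104.74x2 + 59.1x3 with:
  4.14x1 + 5x2 + 4x3 ≥ 9.4   (energy)
  123.1x1 + 69.8x2 + 90.1x3 ≥ 83.5   (octane-barrels)
  116.7x1 ≥ 160.9   (oxygenate mass)
  13x2 ≤ 19   (aromatics volume)
  x2 ≤ 1.9
  x1, x2, x3 ≥ 0.
The cheapest feasible vertex uses only MTBE, butane; straight-run naphtha is not used. The energy and oxygenate mass requirements are met with equality.
That vertex is x1 = 1.37875, x3 = 0.922995.
Hence cost = 150.32·1.37875 + 59.1·0.922995 = $261.8027.

$261.80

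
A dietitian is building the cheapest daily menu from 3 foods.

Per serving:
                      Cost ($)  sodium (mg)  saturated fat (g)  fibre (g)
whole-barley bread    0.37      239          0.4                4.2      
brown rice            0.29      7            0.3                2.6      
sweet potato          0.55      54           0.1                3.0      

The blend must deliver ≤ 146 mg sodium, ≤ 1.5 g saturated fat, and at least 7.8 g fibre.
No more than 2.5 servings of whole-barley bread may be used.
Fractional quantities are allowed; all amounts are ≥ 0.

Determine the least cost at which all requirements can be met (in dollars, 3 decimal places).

Treat it as an LP. Let x1 = servings of whole-barley bread, x2 = servings of brown rice, x3 = servings of sweet potato.
Minimize 0.37x1 + 0.29x2 + 0.55x3 with:
  239x1 + 7x2 + 54x3 ≤ 146   (sodium)
  0.4x1 + 0.3x2 + 0.1x3 ≤ 1.5   (saturated fat)
  4.2x1 + 2.6x2 + 3x3 ≥ 7.8   (fibre)
  x1 ≤ 2.5
  x1, x2, x3 ≥ 0.
The optimal basis is {whole-barley bread, brown rice}; sweet potato drops out. The sodium and fibre requirements are met with equality.
Solving gives x1 = 0.549, x2 = 2.113.
Objective = 0.37·0.549 + 0.29·2.113 = 0.81590.

$0.816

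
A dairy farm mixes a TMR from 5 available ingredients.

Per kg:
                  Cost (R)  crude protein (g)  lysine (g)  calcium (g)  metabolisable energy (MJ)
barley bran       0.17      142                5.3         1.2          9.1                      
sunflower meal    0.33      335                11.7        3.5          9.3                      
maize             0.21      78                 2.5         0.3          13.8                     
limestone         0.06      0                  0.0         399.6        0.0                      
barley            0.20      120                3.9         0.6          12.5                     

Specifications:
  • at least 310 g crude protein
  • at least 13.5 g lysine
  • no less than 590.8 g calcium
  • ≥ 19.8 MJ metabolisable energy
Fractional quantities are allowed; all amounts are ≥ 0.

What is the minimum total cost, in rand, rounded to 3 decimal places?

R0.507

Treat it as an LP. Let x1 = kg of barley bran, x2 = kg of sunflower meal, x3 = kg of maize, x4 = kg of limestone, x5 = kg of barley.
Minimize 0.17x1 + 0.33x2 + 0.21x3 + 0.06x4 + 0.2x5 subject to:
  142x1 + 335x2 + 78x3 + 120x5 ≥ 310   (crude protein)
  5.3x1 + 11.7x2 + 2.5x3 + 3.9x5 ≥ 13.5   (lysine)
  1.2x1 + 3.5x2 + 0.3x3 + 399.6x4 + 0.6x5 ≥ 590.8   (calcium)
  9.1x1 + 9.3x2 + 13.8x3 + 12.5x5 ≥ 19.8   (metabolisable energy)
  x1, x2, x3, x4, x5 ≥ 0.
The cheapest feasible vertex uses only barley bran, sunflower meal, limestone; maize, barley are not used. The lysine, calcium, metabolisable energy requirements are met with equality.
That vertex is x1 = 1.856, x2 = 0.3132, x4 = 1.47.
Cost = 0.17·1.856 + 0.33·0.3132 + 0.06·1.47 = 0.50708.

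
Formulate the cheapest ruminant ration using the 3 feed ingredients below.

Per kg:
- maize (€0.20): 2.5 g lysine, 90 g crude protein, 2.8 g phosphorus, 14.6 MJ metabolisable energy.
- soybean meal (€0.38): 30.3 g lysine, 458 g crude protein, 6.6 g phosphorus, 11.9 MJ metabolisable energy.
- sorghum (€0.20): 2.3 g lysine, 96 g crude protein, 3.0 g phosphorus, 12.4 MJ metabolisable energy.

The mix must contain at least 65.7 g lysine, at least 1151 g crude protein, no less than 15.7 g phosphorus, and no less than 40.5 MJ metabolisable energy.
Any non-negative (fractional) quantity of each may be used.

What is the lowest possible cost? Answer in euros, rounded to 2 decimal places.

This is a linear program. Let x1 = kg of maize, x2 = kg of soybean meal, x3 = kg of sorghum.
Minimise 0.2x1 + 0.38x2 + 0.2x3 with:
  2.5x1 + 30.3x2 + 2.3x3 ≥ 65.7   (lysine)
  90x1 + 458x2 + 96x3 ≥ 1151   (crude protein)
  2.8x1 + 6.6x2 + 3x3 ≥ 15.7   (phosphorus)
  14.6x1 + 11.9x2 + 12.4x3 ≥ 40.5   (metabolisable energy)
  x1, x2, x3 ≥ 0.
The cheapest feasible vertex uses only maize, soybean meal; sorghum is not used. The crude protein and metabolisable energy requirements are met with equality.
Optimal quantities: maize = 0.864 kg, soybean meal = 2.343 kg.
Objective = 0.2·0.864 + 0.38·2.343 = 1.0631.

€1.06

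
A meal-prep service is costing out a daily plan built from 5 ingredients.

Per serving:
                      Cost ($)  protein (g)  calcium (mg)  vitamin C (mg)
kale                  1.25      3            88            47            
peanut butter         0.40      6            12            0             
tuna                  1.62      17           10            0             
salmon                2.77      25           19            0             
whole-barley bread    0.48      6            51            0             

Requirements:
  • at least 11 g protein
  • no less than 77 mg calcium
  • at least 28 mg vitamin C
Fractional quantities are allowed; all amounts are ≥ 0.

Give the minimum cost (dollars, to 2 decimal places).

$1.37

Treat it as an LP. Let x1 = servings of kale, x2 = servings of peanut butter, x3 = servings of tuna, x4 = servings of salmon, x5 = servings of whole-barley bread.
min 1.25x1 + 0.4x2 + 1.62x3 + 2.77x4 + 0.48x5 s.t.:
  3x1 + 6x2 + 17x3 + 25x4 + 6x5 ≥ 11   (protein)
  88x1 + 12x2 + 10x3 + 19x4 + 51x5 ≥ 77   (calcium)
  47x1 ≥ 28   (vitamin C)
  x1, x2, x3, x4, x5 ≥ 0.
The minimum-cost mix takes nothing from tuna, salmon — only kale, peanut butter, whole-barley bread. Binding constraints: protein, calcium, vitamin C.
Optimal quantities: kale = 0.5957 servings, peanut butter = 1.378 servings, whole-barley bread = 0.1577 servings.
Cost = 1.25·0.5957 + 0.4·1.378 + 0.48·0.1577 = 1.3715.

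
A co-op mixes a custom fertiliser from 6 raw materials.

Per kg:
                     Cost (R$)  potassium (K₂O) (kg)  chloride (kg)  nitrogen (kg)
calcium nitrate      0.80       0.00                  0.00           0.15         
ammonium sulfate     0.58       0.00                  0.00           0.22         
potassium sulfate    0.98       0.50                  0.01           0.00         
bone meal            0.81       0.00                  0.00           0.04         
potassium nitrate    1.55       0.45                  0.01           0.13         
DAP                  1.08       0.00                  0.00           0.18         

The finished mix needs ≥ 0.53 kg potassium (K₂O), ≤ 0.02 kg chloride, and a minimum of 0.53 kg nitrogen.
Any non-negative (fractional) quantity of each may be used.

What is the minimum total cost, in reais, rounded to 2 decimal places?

Let x1 = kg of calcium nitrate, x2 = kg of ammonium sulfate, x3 = kg of potassium sulfate, x4 = kg of bone meal, x5 = kg of potassium nitrate, x6 = kg of DAP.
Minimize 0.8x1 + 0.58x2 + 0.98x3 + 0.81x4 + 1.55x5 + 1.08x6 s.t.:
  0.5x3 + 0.45x5 ≥ 0.53   (potassium (K₂O))
  0.01x3 + 0.01x5 ≤ 0.02   (chloride)
  0.15x1 + 0.22x2 + 0.04x4 + 0.13x5 + 0.18x6 ≥ 0.53   (nitrogen)
  x1, x2, x3, x4, x5, x6 ≥ 0.
The optimal basis is {ammonium sulfate, potassium sulfate}; calcium nitrate, bone meal, potassium nitrate, DAP drop out. Binding constraints: potassium (K₂O) and nitrogen.
So ammonium sulfate = 2.409 kg, potassium sulfate = 1.06 kg.
Objective = 0.58·2.409 + 0.98·1.06 = 2.4360.

R$2.44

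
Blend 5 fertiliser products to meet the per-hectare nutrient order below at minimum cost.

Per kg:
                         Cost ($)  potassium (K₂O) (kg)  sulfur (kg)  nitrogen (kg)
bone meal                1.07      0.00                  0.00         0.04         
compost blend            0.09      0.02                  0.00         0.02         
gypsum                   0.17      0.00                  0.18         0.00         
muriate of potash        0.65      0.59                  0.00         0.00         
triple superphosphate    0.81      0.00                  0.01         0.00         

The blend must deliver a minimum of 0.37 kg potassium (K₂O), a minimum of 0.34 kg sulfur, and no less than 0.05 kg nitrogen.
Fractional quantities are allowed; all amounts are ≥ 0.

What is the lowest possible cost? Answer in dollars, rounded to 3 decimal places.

Let x1 = kg of bone meal, x2 = kg of compost blend, x3 = kg of gypsum, x4 = kg of muriate of potash, x5 = kg of triple superphosphate.
min 1.07x1 + 0.09x2 + 0.17x3 + 0.65x4 + 0.81x5 with:
  0.02x2 + 0.59x4 ≥ 0.37   (potassium (K₂O))
  0.18x3 + 0.01x5 ≥ 0.34   (sulfur)
  0.04x1 + 0.02x2 ≥ 0.05   (nitrogen)
  x1, x2, x3, x4, x5 ≥ 0.
At the optimum only compost blend, gypsum, muriate of potash are positive (bone meal, triple superphosphate = 0). There the potassium (K₂O), sulfur, nitrogen constraints are tight.
That vertex is x2 = 2.5, x3 = 1.889, x4 = 0.5424.
Hence cost = 0.09·2.5 + 0.17·1.889 + 0.65·0.5424 = $0.89869.

$0.899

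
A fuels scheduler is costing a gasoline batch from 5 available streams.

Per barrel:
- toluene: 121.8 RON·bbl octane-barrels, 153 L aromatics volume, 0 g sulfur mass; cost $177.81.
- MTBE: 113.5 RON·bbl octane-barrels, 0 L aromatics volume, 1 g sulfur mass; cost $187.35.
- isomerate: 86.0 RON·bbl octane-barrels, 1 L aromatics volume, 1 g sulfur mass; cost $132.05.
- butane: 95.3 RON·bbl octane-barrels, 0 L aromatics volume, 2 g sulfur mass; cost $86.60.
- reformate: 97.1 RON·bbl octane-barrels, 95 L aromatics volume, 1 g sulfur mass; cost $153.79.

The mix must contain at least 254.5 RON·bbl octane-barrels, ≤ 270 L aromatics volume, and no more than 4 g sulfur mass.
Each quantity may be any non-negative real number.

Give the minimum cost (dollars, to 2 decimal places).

$266.48

Let x1 = barrels of toluene, x2 = barrels of MTBE, x3 = barrels of isomerate, x4 = barrels of butane, x5 = barrels of reformate.
Minimise 177.81x1 + 187.35x2 + 132.05x3 + 86.6x4 + 153.79x5 s.t.:
  121.8x1 + 113.5x2 + 86x3 + 95.3x4 + 97.1x5 ≥ 254.5   (octane-barrels)
  153x1 + 1x3 + 95x5 ≤ 270   (aromatics volume)
  1x2 + 1x3 + 2x4 + 1x5 ≤ 4   (sulfur mass)
  x1, x2, x3, x4, x5 ≥ 0.
The cheapest feasible vertex uses only toluene, butane; MTBE, isomerate, reformate are not used. The octane-barrels and sulfur mass requirements are met with equality.
So toluene = 0.5246 barrels, butane = 2 barrels.
Total cost: 177.81·0.5246 + 86.6·2 = 266.4791.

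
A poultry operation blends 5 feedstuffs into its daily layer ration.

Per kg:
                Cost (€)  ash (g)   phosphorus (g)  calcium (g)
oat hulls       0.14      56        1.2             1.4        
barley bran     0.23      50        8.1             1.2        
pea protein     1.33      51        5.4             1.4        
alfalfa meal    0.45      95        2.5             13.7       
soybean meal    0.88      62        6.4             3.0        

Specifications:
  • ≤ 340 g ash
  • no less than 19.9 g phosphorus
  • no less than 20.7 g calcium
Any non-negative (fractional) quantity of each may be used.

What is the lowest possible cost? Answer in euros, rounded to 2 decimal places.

€1.07

Set it up as a linear program. Let x1 = kg of oat hulls, x2 = kg of barley bran, x3 = kg of pea protein, x4 = kg of alfalfa meal, x5 = kg of soybean meal.
min 0.14x1 + 0.23x2 + 1.33x3 + 0.45x4 + 0.88x5 s.t.:
  56x1 + 50x2 + 51x3 + 95x4 + 62x5 ≤ 340   (ash)
  1.2x1 + 8.1x2 + 5.4x3 + 2.5x4 + 6.4x5 ≥ 19.9   (phosphorus)
  1.4x1 + 1.2x2 + 1.4x3 + 13.7x4 + 3x5 ≥ 20.7   (calcium)
  x1, x2, x3, x4, x5 ≥ 0.
The cheapest feasible vertex uses only barley bran, alfalfa meal; oat hulls, pea protein, soybean meal are not used. There the phosphorus and calcium constraints are tight.
That vertex is x2 = 2.046, x4 = 1.332.
Cost = 0.23·2.046 + 0.45·1.332 = 1.0700.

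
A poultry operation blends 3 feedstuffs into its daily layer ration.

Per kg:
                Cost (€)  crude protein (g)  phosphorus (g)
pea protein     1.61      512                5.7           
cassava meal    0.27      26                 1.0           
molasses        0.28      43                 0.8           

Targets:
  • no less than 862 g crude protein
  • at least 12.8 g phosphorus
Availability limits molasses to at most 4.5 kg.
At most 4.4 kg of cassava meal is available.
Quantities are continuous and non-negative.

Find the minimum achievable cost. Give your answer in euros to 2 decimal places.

€3.56

Let x1 = kg of pea protein, x2 = kg of cassava meal, x3 = kg of molasses.
min 1.61x1 + 0.27x2 + 0.28x3 subject to:
  512x1 + 26x2 + 43x3 ≥ 862   (crude protein)
  5.7x1 + 1x2 + 0.8x3 ≥ 12.8   (phosphorus)
  x3 ≤ 4.5
  x2 ≤ 4.4
  x1, x2, x3 ≥ 0.
The optimal basis is {pea protein, cassava meal}; molasses drops out. Binding constraints: phosphorus and the cassava meal cap.
That vertex is x1 = 1.474, x2 = 4.4.
Objective = 1.61·1.474 + 0.27·4.4 = 3.5611.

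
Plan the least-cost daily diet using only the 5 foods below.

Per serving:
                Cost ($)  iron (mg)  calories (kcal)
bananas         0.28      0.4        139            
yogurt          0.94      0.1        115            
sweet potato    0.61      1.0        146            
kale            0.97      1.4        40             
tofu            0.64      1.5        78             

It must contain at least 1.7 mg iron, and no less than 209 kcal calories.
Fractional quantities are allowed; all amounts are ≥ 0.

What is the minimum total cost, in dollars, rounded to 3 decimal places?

$0.837

This is a linear program. Let x1 = servings of bananas, x2 = servings of yogurt, x3 = servings of sweet potato, x4 = servings of kale, x5 = servings of tofu.
Minimise 0.28x1 + 0.94x2 + 0.61x3 + 0.97x4 + 0.64x5 s.t.:
  0.4x1 + 0.1x2 + 1x3 + 1.4x4 + 1.5x5 ≥ 1.7   (iron)
  139x1 + 115x2 + 146x3 + 40x4 + 78x5 ≥ 209   (calories)
  x1, x2, x3, x4, x5 ≥ 0.
At the optimum only bananas, tofu are positive (yogurt, sweet potato, kale = 0). The iron and calories requirements are met with equality.
Solving gives x1 = 1.02, x5 = 0.8613.
Hence cost = 0.28·1.02 + 0.64·0.8613 = $0.83683.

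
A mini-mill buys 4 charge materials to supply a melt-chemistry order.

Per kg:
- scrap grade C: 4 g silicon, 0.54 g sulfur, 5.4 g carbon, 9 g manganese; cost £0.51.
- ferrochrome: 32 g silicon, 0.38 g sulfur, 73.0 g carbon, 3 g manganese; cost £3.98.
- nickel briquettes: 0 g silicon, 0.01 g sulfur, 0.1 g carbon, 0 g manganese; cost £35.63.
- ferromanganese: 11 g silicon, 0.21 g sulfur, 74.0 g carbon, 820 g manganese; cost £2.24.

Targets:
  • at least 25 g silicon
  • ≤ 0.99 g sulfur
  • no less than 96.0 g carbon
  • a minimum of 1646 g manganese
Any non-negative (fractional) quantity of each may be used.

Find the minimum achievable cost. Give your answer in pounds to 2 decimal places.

£4.86

Treat it as an LP. Let x1 = kg of scrap grade C, x2 = kg of ferrochrome, x3 = kg of nickel briquettes, x4 = kg of ferromanganese.
min 0.51x1 + 3.98x2 + 35.63x3 + 2.24x4 s.t.:
  4x1 + 32x2 + 11x4 ≥ 25   (silicon)
  0.54x1 + 0.38x2 + 0.01x3 + 0.21x4 ≤ 0.99   (sulfur)
  5.4x1 + 73x2 + 0.1x3 + 74x4 ≥ 96   (carbon)
  9x1 + 3x2 + 820x4 ≥ 1646   (manganese)
  x1, x2, x3, x4 ≥ 0.
The optimal basis is {ferrochrome, ferromanganese}; scrap grade C, nickel briquettes drop out. Binding constraints: silicon and manganese.
That vertex is x2 = 0.09135, x4 = 2.007.
Hence cost = 3.98·0.09135 + 2.24·2.007 = £4.8593.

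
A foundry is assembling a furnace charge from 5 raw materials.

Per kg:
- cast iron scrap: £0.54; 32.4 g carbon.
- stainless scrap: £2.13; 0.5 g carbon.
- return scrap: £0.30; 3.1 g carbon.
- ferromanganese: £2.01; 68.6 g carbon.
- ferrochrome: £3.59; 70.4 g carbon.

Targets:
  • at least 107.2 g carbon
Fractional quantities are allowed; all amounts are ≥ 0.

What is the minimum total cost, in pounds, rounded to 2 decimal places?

£1.79

Let x1 = kg of cast iron scrap, x2 = kg of stainless scrap, x3 = kg of return scrap, x4 = kg of ferromanganese, x5 = kg of ferrochrome.
Minimize 0.54x1 + 2.13x2 + 0.3x3 + 2.01x4 + 3.59x5 with:
  32.4x1 + 0.5x2 + 3.1x3 + 68.6x4 + 70.4x5 ≥ 107.2   (carbon)
  x1, x2, x3, x4, x5 ≥ 0.
The cheapest feasible vertex uses only cast iron scrap; stainless scrap, return scrap, ferromanganese, ferrochrome are not used. Binding constraint: carbon.
Optimal quantities: cast iron scrap = 3.309 kg.
Objective = 0.54·3.309 = 1.7869.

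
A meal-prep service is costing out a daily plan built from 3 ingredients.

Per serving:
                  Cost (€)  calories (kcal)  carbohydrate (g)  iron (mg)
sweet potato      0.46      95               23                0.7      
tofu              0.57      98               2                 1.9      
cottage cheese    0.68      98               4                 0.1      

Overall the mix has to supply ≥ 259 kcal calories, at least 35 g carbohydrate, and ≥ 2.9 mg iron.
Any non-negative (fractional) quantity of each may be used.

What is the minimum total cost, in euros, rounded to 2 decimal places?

This is a linear program. Let x1 = servings of sweet potato, x2 = servings of tofu, x3 = servings of cottage cheese.
min 0.46x1 + 0.57x2 + 0.68x3 s.t.:
  95x1 + 98x2 + 98x3 ≥ 259   (calories)
  23x1 + 2x2 + 4x3 ≥ 35   (carbohydrate)
  0.7x1 + 1.9x2 + 0.1x3 ≥ 2.9   (iron)
  x1, x2, x3 ≥ 0.
The optimal basis is {sweet potato, tofu}; cottage cheese drops out. Binding constraints: calories and iron.
That vertex is x1 = 1.858, x2 = 0.8418.
Objective = 0.46·1.858 + 0.57·0.8418 = 1.3345.

€1.33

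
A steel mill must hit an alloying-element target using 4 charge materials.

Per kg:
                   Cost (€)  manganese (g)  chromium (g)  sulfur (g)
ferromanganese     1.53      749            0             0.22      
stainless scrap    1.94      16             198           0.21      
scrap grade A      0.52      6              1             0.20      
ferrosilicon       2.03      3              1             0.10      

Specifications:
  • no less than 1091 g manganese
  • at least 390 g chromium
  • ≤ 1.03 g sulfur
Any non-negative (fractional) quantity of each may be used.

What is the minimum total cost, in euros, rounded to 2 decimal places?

€5.99

Let x1 = kg of ferromanganese, x2 = kg of stainless scrap, x3 = kg of scrap grade A, x4 = kg of ferrosilicon.
Minimize 1.53x1 + 1.94x2 + 0.52x3 + 2.03x4 with:
  749x1 + 16x2 + 6x3 + 3x4 ≥ 1091   (manganese)
  198x2 + 1x3 + 1x4 ≥ 390   (chromium)
  0.22x1 + 0.21x2 + 0.2x3 + 0.1x4 ≤ 1.03   (sulfur)
  x1, x2, x3, x4 ≥ 0.
At the optimum only ferromanganese, stainless scrap are positive (scrap grade A, ferrosilicon = 0). Binding constraints: manganese and chromium.
That vertex is x1 = 1.415, x2 = 1.97.
Hence cost = 1.53·1.415 + 1.94·1.97 = €5.9868.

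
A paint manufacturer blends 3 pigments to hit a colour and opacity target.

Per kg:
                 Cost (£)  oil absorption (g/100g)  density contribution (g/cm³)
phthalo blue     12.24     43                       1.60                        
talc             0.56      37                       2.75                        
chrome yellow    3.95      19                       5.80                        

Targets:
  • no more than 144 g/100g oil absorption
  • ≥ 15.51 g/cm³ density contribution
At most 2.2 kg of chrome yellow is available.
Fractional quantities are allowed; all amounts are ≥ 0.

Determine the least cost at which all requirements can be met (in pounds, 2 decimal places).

£6.19

Let x1 = kg of phthalo blue, x2 = kg of talc, x3 = kg of chrome yellow.
min 12.24x1 + 0.56x2 + 3.95x3 s.t.:
  43x1 + 37x2 + 19x3 ≤ 144   (oil absorption)
  1.6x1 + 2.75x2 + 5.8x3 ≥ 15.51   (density contribution)
  x3 ≤ 2.2
  x1, x2, x3 ≥ 0.
The minimum-cost mix takes nothing from phthalo blue — only talc, chrome yellow. Binding constraints: oil absorption and density contribution.
That vertex is x2 = 3.329, x3 = 1.096.
Cost = 0.56·3.329 + 3.95·1.096 = 6.1934.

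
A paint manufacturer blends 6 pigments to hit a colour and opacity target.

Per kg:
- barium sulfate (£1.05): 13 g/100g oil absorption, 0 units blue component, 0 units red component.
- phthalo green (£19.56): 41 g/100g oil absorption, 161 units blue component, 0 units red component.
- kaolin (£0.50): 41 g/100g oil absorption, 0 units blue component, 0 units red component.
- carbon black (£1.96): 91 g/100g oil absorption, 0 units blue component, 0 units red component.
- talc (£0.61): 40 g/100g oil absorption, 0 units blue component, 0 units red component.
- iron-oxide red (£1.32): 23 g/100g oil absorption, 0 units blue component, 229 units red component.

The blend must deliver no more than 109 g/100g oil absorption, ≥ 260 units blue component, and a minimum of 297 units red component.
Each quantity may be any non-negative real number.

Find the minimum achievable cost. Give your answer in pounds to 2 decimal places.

£33.30

This is a linear program. Let x1 = kg of barium sulfate, x2 = kg of phthalo green, x3 = kg of kaolin, x4 = kg of carbon black, x5 = kg of talc, x6 = kg of iron-oxide red.
min 1.05x1 + 19.56x2 + 0.5x3 + 1.96x4 + 0.61x5 + 1.32x6 subject to:
  13x1 + 41x2 + 41x3 + 91x4 + 40x5 + 23x6 ≤ 109   (oil absorption)
  161x2 ≥ 260   (blue component)
  229x6 ≥ 297   (red component)
  x1, x2, x3, x4, x5, x6 ≥ 0.
At the optimum only phthalo green, iron-oxide red are positive (barium sulfate, kaolin, carbon black, talc = 0). Binding constraints: blue component and red component.
Solving gives x2 = 1.615, x6 = 1.297.
Hence cost = 19.56·1.615 + 1.32·1.297 = £33.3014.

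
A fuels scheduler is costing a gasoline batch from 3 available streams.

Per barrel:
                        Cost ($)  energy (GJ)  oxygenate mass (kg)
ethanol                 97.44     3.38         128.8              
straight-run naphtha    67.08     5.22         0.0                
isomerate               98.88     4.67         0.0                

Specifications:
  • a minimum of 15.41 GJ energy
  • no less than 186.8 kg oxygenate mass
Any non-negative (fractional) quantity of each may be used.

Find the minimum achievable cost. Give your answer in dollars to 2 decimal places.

This is a linear program. Let x1 = barrels of ethanol, x2 = barrels of straight-run naphtha, x3 = barrels of isomerate.
Minimise 97.44x1 + 67.08x2 + 98.88x3 with:
  3.38x1 + 5.22x2 + 4.67x3 ≥ 15.41   (energy)
  128.8x1 ≥ 186.8   (oxygenate mass)
  x1, x2, x3 ≥ 0.
The cheapest feasible vertex uses only ethanol, straight-run naphtha; isomerate is not used. Binding constraints: energy and oxygenate mass.
So ethanol = 1.4503 barrels, straight-run naphtha = 2.013 barrels.
Objective = 97.44·1.4503 + 67.08·2.013 = 276.3493.

$276.35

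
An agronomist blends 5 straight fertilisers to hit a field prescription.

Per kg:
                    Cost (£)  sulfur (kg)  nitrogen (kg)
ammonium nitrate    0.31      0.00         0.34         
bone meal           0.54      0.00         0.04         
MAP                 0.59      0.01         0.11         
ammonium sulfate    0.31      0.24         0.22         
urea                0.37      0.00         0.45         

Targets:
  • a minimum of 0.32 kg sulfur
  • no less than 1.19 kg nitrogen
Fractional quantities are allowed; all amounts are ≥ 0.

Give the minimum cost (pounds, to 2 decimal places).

Treat it as an LP. Let x1 = kg of ammonium nitrate, x2 = kg of bone meal, x3 = kg of MAP, x4 = kg of ammonium sulfate, x5 = kg of urea.
min 0.31x1 + 0.54x2 + 0.59x3 + 0.31x4 + 0.37x5 with:
  0.01x3 + 0.24x4 ≥ 0.32   (sulfur)
  0.34x1 + 0.04x2 + 0.11x3 + 0.22x4 + 0.45x5 ≥ 1.19   (nitrogen)
  x1, x2, x3, x4, x5 ≥ 0.
The minimum-cost mix takes nothing from ammonium nitrate, bone meal, MAP — only ammonium sulfate, urea. The sulfur and nitrogen requirements are met with equality.
So ammonium sulfate = 1.333 kg, urea = 1.993 kg.
Hence cost = 0.31·1.333 + 0.37·1.993 = £1.1506.

£1.15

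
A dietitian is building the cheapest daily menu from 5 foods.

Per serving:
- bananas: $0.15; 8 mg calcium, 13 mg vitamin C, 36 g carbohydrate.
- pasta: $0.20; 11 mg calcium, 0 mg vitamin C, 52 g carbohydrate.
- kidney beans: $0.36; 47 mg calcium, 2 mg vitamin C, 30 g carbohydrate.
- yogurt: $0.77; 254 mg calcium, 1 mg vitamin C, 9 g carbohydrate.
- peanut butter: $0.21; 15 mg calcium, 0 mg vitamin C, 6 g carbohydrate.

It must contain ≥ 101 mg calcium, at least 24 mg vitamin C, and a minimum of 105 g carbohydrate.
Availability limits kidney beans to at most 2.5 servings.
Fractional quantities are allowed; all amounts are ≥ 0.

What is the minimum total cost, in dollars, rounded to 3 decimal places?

$0.653

Let x1 = servings of bananas, x2 = servings of pasta, x3 = servings of kidney beans, x4 = servings of yogurt, x5 = servings of peanut butter.
Minimize 0.15x1 + 0.2x2 + 0.36x3 + 0.77x4 + 0.21x5 with:
  8x1 + 11x2 + 47x3 + 254x4 + 15x5 ≥ 101   (calcium)
  13x1 + 2x3 + 1x4 ≥ 24   (vitamin C)
  36x1 + 52x2 + 30x3 + 9x4 + 6x5 ≥ 105   (carbohydrate)
  x3 ≤ 2.5
  x1, x2, x3, x4, x5 ≥ 0.
At the optimum only bananas, pasta, yogurt are positive (kidney beans, peanut butter = 0). The calcium, vitamin C, carbohydrate requirements are met with equality.
Optimal quantities: bananas = 1.822 servings, pasta = 0.704 servings, yogurt = 0.3098 servings.
Total cost: 0.15·1.822 + 0.2·0.704 + 0.77·0.3098 = 0.65265.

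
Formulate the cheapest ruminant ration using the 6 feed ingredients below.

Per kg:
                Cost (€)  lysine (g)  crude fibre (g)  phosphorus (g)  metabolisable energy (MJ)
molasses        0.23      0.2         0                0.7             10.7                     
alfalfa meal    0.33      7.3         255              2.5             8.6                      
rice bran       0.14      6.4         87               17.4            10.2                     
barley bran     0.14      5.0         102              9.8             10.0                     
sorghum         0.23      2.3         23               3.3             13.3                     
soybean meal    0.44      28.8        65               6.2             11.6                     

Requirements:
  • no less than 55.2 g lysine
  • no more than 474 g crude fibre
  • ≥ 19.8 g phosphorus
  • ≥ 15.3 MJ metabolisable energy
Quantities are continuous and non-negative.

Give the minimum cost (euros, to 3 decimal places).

Let x1 = kg of molasses, x2 = kg of alfalfa meal, x3 = kg of rice bran, x4 = kg of barley bran, x5 = kg of sorghum, x6 = kg of soybean meal.
Minimize 0.23x1 + 0.33x2 + 0.14x3 + 0.14x4 + 0.23x5 + 0.44x6 with:
  0.2x1 + 7.3x2 + 6.4x3 + 5x4 + 2.3x5 + 28.8x6 ≥ 55.2   (lysine)
  255x2 + 87x3 + 102x4 + 23x5 + 65x6 ≤ 474   (crude fibre)
  0.7x1 + 2.5x2 + 17.4x3 + 9.8x4 + 3.3x5 + 6.2x6 ≥ 19.8   (phosphorus)
  10.7x1 + 8.6x2 + 10.2x3 + 10x4 + 13.3x5 + 11.6x6 ≥ 15.3   (metabolisable energy)
  x1, x2, x3, x4, x5, x6 ≥ 0.
At the optimum only rice bran, soybean meal are positive (molasses, alfalfa meal, barley bran, sorghum = 0). Binding constraints: lysine and phosphorus.
That vertex is x3 = 0.4941, x6 = 1.807.
Objective = 0.14·0.4941 + 0.44·1.807 = 0.86425.

€0.864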